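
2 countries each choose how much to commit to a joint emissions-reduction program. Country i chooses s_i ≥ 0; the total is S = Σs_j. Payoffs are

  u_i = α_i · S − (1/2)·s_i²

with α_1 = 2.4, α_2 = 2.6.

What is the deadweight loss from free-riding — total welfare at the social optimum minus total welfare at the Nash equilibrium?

Country i's FOC: ∂u_i/∂s_i = α_i − s_i = 0, so s_i* = α_i.
NE contributions = (2.4, 2.6); S = 5.
W^NE = (Σα)·S − ½Σα_i² = 5² − ½·12.52 = 18.74.
Planner sets s_i = Σα_j = 5 for every i, so S^SO = 2·5 = 10.
W^SO = (Σα)·S^SO − ½·2·(Σα)² = (2/2)·5² = 25.
Deadweight loss = W^SO − W^NE = 6.26.

6.26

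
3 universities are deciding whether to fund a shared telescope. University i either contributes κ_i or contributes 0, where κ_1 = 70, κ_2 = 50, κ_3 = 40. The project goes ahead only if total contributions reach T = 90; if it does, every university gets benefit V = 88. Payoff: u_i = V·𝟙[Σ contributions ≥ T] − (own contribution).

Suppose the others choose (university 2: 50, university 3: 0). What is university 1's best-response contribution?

Others' total = 50. Contributing 70 brings total to 120 ≥ 90: gain V − κ_1 = 18.
Best response: 70.

70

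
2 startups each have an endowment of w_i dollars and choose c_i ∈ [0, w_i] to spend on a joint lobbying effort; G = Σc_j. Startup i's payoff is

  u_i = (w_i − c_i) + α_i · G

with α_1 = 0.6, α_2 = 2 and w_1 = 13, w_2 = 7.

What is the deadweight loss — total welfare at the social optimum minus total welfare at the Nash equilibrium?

20.8

∂u_i/∂c_i = α_i − 1, so startup i contributes w_i if α_i > 1, else 0.
α_i > 1 for i ∈ {2}; NE contributions (0, 7), G = 7.
W^NE = Σw_i − G^NE + (Σα_i)·G^NE = 20 + 1.6·7 = 31.2.
Planner: ∂(Σu_j)/∂c_i = Σα_j − 1 = 1.6 > 0, so everyone contributes w_i; G^SO = 20, W^SO = 20 + 1.6·20 = 52.
Deadweight loss = 20.8.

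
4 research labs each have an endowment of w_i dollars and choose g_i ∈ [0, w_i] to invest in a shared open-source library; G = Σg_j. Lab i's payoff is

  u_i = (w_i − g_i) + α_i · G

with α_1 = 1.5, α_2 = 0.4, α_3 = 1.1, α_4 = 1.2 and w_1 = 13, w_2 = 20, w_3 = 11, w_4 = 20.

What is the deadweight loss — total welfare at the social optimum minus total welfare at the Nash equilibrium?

∂u_i/∂g_i = α_i − 1, so lab i contributes w_i if α_i > 1, else 0.
α_i > 1 for i ∈ {1, 3, 4}; NE contributions (13, 0, 11, 20), G = 44.
W^NE = Σw_i − G^NE + (Σα_i)·G^NE = 64 + 3.2·44 = 204.8.
Planner: ∂(Σu_j)/∂g_i = Σα_j − 1 = 3.2 > 0, so everyone contributes w_i; G^SO = 64, W^SO = 64 + 3.2·64 = 268.8.
Deadweight loss = 64.

64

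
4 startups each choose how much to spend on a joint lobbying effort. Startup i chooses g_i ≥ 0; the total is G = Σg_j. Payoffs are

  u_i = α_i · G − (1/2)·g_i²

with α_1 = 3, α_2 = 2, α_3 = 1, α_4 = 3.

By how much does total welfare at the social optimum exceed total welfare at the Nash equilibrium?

92.5

Startup i's FOC: ∂u_i/∂g_i = α_i − g_i = 0, so g_i* = α_i.
NE contributions = (3, 2, 1, 3); G = 9.
W^NE = (Σα)·G − ½Σα_i² = 9² − ½·23 = 69.5.
Planner sets g_i = Σα_j = 9 for every i, so G^SO = 4·9 = 36.
W^SO = (Σα)·G^SO − ½·4·(Σα)² = (4/2)·9² = 162.
Deadweight loss = W^SO − W^NE = 92.5.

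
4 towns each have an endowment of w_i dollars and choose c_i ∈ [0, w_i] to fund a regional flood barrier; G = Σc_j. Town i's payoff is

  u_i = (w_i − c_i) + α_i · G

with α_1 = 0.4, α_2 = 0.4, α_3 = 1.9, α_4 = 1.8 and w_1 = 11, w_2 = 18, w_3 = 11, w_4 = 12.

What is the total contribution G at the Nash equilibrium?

23

∂u_i/∂c_i = α_i − 1, so town i contributes w_i if α_i > 1, else 0.
α_i > 1 for i ∈ {3, 4}; NE contributions (0, 0, 11, 12), G = 23.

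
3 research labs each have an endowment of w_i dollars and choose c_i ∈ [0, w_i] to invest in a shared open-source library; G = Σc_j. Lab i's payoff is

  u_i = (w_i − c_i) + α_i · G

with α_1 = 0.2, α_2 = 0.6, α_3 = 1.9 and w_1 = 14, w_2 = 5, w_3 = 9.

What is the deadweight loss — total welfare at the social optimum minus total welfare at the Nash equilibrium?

32.3

∂u_i/∂c_i = α_i − 1, so lab i contributes w_i if α_i > 1, else 0.
α_i > 1 for i ∈ {3}; NE contributions (0, 0, 9), G = 9.
W^NE = Σw_i − G^NE + (Σα_i)·G^NE = 28 + 1.7·9 = 43.3.
Planner: ∂(Σu_j)/∂c_i = Σα_j − 1 = 1.7 > 0, so everyone contributes w_i; G^SO = 28, W^SO = 28 + 1.7·28 = 75.6.
Deadweight loss = 32.3.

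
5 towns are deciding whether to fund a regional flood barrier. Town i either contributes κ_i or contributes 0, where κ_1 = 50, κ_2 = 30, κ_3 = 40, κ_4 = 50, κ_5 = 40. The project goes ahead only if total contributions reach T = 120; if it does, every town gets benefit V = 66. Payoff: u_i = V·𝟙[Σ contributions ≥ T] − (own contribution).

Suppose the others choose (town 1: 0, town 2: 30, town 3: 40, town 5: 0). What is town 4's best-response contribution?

50

Others' total = 70. Contributing 50 brings total to 120 ≥ 120: gain V − κ_4 = 16.
Best response: 50.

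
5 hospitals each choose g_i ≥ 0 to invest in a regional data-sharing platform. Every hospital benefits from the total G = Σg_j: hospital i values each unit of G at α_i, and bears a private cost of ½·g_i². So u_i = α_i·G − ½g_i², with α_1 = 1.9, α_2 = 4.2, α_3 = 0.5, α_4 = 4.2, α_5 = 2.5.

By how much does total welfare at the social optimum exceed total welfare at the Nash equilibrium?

Hospital i's FOC: ∂u_i/∂g_i = α_i − g_i = 0, so g_i* = α_i.
NE contributions = (1.9, 4.2, 0.5, 4.2, 2.5); G = 13.3.
W^NE = (Σα)·G − ½Σα_i² = 13.3² − ½·45.39 = 154.195.
Planner sets g_i = Σα_j = 13.3 for every i, so G^SO = 5·13.3 = 66.5.
W^SO = (Σα)·G^SO − ½·5·(Σα)² = (5/2)·13.3² = 442.225.
Deadweight loss = W^SO − W^NE = 288.03.

288.03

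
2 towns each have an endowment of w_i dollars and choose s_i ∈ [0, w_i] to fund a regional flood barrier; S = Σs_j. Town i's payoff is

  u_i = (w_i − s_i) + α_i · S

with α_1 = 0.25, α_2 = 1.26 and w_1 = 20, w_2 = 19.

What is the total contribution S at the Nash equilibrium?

19

∂u_i/∂s_i = α_i − 1, so town i contributes w_i if α_i > 1, else 0.
α_i > 1 for i ∈ {2}; NE contributions (0, 19), S = 19.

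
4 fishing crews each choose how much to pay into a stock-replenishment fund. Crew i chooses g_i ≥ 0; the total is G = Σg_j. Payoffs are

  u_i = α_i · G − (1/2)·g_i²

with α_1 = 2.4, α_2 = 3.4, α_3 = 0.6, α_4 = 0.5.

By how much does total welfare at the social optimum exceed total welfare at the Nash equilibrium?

Crew i's FOC: ∂u_i/∂g_i = α_i − g_i = 0, so g_i* = α_i.
NE contributions = (2.4, 3.4, 0.6, 0.5); G = 6.9.
W^NE = (Σα)·G − ½Σα_i² = 6.9² − ½·17.93 = 38.645.
Planner sets g_i = Σα_j = 6.9 for every i, so G^SO = 4·6.9 = 27.6.
W^SO = (Σα)·G^SO − ½·4·(Σα)² = (4/2)·6.9² = 95.22.
Deadweight loss = W^SO − W^NE = 56.575.

56.575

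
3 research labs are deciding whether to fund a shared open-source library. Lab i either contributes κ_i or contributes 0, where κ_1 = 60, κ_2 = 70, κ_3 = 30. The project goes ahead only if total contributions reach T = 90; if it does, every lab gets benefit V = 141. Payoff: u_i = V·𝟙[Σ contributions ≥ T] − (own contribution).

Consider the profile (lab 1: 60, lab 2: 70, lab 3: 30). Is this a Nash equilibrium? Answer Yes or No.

No

Total = 160 ≥ 90: provided.
Lab 1 (pledges 60, payoff 81): dropping to 0 → total 100, payoff 141. Profitable deviation.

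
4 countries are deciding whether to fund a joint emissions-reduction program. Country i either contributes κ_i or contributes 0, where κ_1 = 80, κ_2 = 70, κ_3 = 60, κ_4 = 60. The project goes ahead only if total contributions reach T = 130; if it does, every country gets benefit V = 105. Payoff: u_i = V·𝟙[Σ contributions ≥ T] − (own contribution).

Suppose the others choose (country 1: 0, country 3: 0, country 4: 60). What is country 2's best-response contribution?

70

Others' total = 60. Contributing 70 brings total to 130 ≥ 130: gain V − κ_2 = 35.
Best response: 70.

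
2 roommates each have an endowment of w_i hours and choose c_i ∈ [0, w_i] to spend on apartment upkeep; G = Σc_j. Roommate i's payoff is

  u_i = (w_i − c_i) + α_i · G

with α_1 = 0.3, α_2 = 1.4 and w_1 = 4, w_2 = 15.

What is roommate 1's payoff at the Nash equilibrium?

8.5

∂u_i/∂c_i = α_i − 1, so roommate i contributes w_i if α_i > 1, else 0.
α_i > 1 for i ∈ {2}; NE contributions (0, 15), G = 15.
u_1 = (4 − 0) + 0.3·15 = 8.5.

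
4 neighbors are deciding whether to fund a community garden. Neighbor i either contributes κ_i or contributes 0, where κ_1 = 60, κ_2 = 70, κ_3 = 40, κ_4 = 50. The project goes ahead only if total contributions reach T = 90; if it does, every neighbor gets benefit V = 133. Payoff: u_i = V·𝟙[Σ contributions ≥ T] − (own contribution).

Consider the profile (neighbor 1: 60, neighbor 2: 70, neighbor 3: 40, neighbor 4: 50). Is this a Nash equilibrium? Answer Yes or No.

Total = 220 ≥ 90: provided.
Neighbor 1 (pledges 60, payoff 73): dropping to 0 → total 160, payoff 133. Profitable deviation.

No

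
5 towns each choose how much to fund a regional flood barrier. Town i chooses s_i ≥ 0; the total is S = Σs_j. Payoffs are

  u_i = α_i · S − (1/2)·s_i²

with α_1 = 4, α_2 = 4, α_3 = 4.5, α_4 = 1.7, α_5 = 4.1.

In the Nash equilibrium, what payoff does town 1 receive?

65.2

Town i's FOC: ∂u_i/∂s_i = α_i − s_i = 0, so s_i* = α_i.
NE contributions = (4, 4, 4.5, 1.7, 4.1); S = 18.3.
u_1 = α_1·S − ½·(s_1)² = 4·18.3 − ½·4² = 65.2.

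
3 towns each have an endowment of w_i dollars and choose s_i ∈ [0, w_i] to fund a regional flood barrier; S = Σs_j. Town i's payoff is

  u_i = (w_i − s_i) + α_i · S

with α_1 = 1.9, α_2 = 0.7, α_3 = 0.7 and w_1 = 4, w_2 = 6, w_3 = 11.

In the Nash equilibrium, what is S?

∂u_i/∂s_i = α_i − 1, so town i contributes w_i if α_i > 1, else 0.
α_i > 1 for i ∈ {1}; NE contributions (4, 0, 0), S = 4.

4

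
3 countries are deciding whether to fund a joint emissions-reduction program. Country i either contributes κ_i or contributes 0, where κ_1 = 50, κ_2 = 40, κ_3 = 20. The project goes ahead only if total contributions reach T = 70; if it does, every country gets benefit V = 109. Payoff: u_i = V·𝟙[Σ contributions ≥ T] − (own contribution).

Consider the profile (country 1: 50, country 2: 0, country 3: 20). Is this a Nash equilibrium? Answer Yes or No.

Total = 70 ≥ 70: provided.
Country 1 (pledges 50, payoff 59): dropping to 0 → total 20, payoff 0. No gain.
Country 2 (pledges 0, payoff 109): pledging 40 → total 110, payoff 69. No gain.
Country 3 (pledges 20, payoff 89): dropping to 0 → total 50, payoff 0. No gain.

Yes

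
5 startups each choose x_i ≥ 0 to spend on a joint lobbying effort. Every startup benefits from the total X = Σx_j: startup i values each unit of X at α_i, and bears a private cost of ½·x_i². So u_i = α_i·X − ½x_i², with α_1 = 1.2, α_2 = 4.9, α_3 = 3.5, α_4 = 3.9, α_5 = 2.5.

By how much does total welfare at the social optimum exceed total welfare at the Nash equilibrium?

413.58

Startup i's FOC: ∂u_i/∂x_i = α_i − x_i = 0, so x_i* = α_i.
NE contributions = (1.2, 4.9, 3.5, 3.9, 2.5); X = 16.
W^NE = (Σα)·X − ½Σα_i² = 16² − ½·59.16 = 226.42.
Planner sets x_i = Σα_j = 16 for every i, so X^SO = 5·16 = 80.
W^SO = (Σα)·X^SO − ½·5·(Σα)² = (5/2)·16² = 640.
Deadweight loss = W^SO − W^NE = 413.58.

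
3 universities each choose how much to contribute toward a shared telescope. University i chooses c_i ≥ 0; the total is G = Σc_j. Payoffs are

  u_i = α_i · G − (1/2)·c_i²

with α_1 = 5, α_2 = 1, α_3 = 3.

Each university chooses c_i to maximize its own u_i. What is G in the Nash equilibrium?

University i's FOC: ∂u_i/∂c_i = α_i − c_i = 0, so c_i* = α_i.
NE contributions = (5, 1, 3); G = 9.

9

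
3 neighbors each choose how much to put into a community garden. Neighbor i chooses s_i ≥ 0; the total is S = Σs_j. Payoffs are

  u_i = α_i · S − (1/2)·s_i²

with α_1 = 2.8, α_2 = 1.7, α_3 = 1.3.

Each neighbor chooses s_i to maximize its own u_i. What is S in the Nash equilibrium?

5.8

Neighbor i's FOC: ∂u_i/∂s_i = α_i − s_i = 0, so s_i* = α_i.
NE contributions = (2.8, 1.7, 1.3); S = 5.8.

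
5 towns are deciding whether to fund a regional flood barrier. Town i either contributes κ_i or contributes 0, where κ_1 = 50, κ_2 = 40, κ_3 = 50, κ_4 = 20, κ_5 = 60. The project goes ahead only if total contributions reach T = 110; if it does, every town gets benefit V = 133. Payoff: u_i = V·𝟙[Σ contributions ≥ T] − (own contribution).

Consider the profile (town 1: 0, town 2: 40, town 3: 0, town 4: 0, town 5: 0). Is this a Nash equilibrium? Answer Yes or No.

Total = 40 < 110: not provided.
Town 1 (pledges 0, payoff 0): pledging 50 → total 90, payoff -50. No gain.
Town 2 (pledges 40, payoff -40): dropping to 0 → total 0, payoff 0. Profitable deviation.

No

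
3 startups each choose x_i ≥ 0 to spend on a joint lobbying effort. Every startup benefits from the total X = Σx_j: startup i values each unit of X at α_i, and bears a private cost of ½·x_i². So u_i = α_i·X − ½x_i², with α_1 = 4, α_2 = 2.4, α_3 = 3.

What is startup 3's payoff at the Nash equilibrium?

Startup i's FOC: ∂u_i/∂x_i = α_i − x_i = 0, so x_i* = α_i.
NE contributions = (4, 2.4, 3); X = 9.4.
u_3 = α_3·X − ½·(x_3)² = 3·9.4 − ½·3² = 23.7.

23.7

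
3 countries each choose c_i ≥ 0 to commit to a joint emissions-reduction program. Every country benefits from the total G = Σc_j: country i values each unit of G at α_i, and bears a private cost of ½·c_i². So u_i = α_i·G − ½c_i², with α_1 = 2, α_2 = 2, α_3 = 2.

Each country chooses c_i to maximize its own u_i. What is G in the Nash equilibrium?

Country i's FOC: ∂u_i/∂c_i = α_i − c_i = 0, so c_i* = α_i.
NE contributions = (2, 2, 2); G = 6.

6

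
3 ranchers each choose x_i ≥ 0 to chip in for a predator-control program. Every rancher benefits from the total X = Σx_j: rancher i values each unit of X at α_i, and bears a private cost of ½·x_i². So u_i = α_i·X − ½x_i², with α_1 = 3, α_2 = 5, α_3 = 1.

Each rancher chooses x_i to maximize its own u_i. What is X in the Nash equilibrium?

Rancher i's FOC: ∂u_i/∂x_i = α_i − x_i = 0, so x_i* = α_i.
NE contributions = (3, 5, 1); X = 9.

9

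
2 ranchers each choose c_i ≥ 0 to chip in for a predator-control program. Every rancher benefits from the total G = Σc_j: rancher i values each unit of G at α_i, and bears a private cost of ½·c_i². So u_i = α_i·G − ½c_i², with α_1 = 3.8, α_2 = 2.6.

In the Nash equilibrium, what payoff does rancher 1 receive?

17.1

Rancher i's FOC: ∂u_i/∂c_i = α_i − c_i = 0, so c_i* = α_i.
NE contributions = (3.8, 2.6); G = 6.4.
u_1 = α_1·G − ½·(c_1)² = 3.8·6.4 − ½·3.8² = 17.1.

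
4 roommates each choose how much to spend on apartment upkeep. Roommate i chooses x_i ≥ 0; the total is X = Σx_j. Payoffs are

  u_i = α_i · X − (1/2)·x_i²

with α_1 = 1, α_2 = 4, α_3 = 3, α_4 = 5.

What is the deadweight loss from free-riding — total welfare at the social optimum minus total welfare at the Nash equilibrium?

Roommate i's FOC: ∂u_i/∂x_i = α_i − x_i = 0, so x_i* = α_i.
NE contributions = (1, 4, 3, 5); X = 13.
W^NE = (Σα)·X − ½Σα_i² = 13² − ½·51 = 143.5.
Planner sets x_i = Σα_j = 13 for every i, so X^SO = 4·13 = 52.
W^SO = (Σα)·X^SO − ½·4·(Σα)² = (4/2)·13² = 338.
Deadweight loss = W^SO − W^NE = 194.5.

194.5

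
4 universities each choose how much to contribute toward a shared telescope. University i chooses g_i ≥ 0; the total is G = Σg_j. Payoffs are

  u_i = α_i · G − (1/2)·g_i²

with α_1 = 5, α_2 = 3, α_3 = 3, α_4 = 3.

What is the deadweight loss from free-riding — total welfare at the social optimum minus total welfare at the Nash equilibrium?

222

University i's FOC: ∂u_i/∂g_i = α_i − g_i = 0, so g_i* = α_i.
NE contributions = (5, 3, 3, 3); G = 14.
W^NE = (Σα)·G − ½Σα_i² = 14² − ½·52 = 170.
Planner sets g_i = Σα_j = 14 for every i, so G^SO = 4·14 = 56.
W^SO = (Σα)·G^SO − ½·4·(Σα)² = (4/2)·14² = 392.
Deadweight loss = W^SO − W^NE = 222.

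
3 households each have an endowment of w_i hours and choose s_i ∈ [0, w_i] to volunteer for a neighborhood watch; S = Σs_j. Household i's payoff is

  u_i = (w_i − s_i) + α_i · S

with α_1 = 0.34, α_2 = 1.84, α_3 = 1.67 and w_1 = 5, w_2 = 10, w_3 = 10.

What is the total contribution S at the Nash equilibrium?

20

∂u_i/∂s_i = α_i − 1, so household i contributes w_i if α_i > 1, else 0.
α_i > 1 for i ∈ {2, 3}; NE contributions (0, 10, 10), S = 20.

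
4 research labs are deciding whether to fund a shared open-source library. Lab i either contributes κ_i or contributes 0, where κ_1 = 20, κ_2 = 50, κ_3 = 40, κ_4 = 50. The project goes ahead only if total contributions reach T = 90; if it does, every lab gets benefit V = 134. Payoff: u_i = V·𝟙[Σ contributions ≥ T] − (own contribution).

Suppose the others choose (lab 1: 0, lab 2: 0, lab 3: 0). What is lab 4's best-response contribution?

0

Others' total = 0. Even contributing 50 gives 50 < 90: no benefit either way.
Best response: 0.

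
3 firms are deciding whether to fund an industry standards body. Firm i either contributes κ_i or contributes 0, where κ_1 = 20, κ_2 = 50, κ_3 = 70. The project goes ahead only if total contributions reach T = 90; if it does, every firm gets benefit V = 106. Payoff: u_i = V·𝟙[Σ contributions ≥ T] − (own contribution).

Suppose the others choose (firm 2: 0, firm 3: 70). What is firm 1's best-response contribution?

Others' total = 70. Contributing 20 brings total to 90 ≥ 90: gain V − κ_1 = 86.
Best response: 20.

20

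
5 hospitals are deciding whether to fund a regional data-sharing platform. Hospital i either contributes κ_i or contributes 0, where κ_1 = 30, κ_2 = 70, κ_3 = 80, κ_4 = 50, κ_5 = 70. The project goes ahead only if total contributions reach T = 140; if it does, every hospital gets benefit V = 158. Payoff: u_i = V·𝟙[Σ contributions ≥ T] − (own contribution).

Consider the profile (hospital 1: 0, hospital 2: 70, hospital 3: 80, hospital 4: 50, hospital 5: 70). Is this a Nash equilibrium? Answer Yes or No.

No

Total = 270 ≥ 140: provided.
Hospital 1 (pledges 0, payoff 158): pledging 30 → total 300, payoff 128. No gain.
Hospital 2 (pledges 70, payoff 88): dropping to 0 → total 200, payoff 158. Profitable deviation.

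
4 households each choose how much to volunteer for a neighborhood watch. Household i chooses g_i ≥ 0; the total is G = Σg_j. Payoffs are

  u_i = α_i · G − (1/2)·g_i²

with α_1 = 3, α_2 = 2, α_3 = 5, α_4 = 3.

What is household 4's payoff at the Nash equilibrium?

34.5

Household i's FOC: ∂u_i/∂g_i = α_i − g_i = 0, so g_i* = α_i.
NE contributions = (3, 2, 5, 3); G = 13.
u_4 = α_4·G − ½·(g_4)² = 3·13 − ½·3² = 34.5.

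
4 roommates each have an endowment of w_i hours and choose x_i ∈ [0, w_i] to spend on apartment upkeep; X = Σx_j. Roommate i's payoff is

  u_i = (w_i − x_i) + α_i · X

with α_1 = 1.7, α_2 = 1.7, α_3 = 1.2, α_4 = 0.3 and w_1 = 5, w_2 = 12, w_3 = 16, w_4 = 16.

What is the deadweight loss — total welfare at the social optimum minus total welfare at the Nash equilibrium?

∂u_i/∂x_i = α_i − 1, so roommate i contributes w_i if α_i > 1, else 0.
α_i > 1 for i ∈ {1, 2, 3}; NE contributions (5, 12, 16, 0), X = 33.
W^NE = Σw_i − X^NE + (Σα_i)·X^NE = 49 + 3.9·33 = 177.7.
Planner: ∂(Σu_j)/∂x_i = Σα_j − 1 = 3.9 > 0, so everyone contributes w_i; X^SO = 49, W^SO = 49 + 3.9·49 = 240.1.
Deadweight loss = 62.4.

62.4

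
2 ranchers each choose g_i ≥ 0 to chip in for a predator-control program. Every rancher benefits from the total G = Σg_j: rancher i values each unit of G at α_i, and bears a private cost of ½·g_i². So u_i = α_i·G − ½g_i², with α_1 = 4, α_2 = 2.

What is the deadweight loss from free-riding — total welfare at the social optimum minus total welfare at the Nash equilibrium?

10

Rancher i's FOC: ∂u_i/∂g_i = α_i − g_i = 0, so g_i* = α_i.
NE contributions = (4, 2); G = 6.
W^NE = (Σα)·G − ½Σα_i² = 6² − ½·20 = 26.
Planner sets g_i = Σα_j = 6 for every i, so G^SO = 2·6 = 12.
W^SO = (Σα)·G^SO − ½·2·(Σα)² = (2/2)·6² = 36.
Deadweight loss = W^SO − W^NE = 10.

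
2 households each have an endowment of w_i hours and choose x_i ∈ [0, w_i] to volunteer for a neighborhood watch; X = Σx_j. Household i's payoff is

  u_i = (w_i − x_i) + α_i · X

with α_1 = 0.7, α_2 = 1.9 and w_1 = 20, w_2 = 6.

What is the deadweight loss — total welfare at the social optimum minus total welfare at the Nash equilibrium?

32

∂u_i/∂x_i = α_i − 1, so household i contributes w_i if α_i > 1, else 0.
α_i > 1 for i ∈ {2}; NE contributions (0, 6), X = 6.
W^NE = Σw_i − X^NE + (Σα_i)·X^NE = 26 + 1.6·6 = 35.6.
Planner: ∂(Σu_j)/∂x_i = Σα_j − 1 = 1.6 > 0, so everyone contributes w_i; X^SO = 26, W^SO = 26 + 1.6·26 = 67.6.
Deadweight loss = 32.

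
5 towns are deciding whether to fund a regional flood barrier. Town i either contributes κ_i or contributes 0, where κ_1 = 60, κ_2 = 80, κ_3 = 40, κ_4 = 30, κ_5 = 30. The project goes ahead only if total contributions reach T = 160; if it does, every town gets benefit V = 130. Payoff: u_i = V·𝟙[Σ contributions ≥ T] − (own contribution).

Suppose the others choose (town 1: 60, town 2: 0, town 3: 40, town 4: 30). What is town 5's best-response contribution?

30

Others' total = 130. Contributing 30 brings total to 160 ≥ 160: gain V − κ_5 = 100.
Best response: 30.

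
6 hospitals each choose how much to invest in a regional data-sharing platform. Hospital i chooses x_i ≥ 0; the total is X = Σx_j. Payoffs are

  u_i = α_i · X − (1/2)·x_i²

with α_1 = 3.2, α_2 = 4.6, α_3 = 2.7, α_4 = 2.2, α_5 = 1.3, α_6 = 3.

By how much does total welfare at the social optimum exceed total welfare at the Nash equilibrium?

605.11

Hospital i's FOC: ∂u_i/∂x_i = α_i − x_i = 0, so x_i* = α_i.
NE contributions = (3.2, 4.6, 2.7, 2.2, 1.3, 3); X = 17.
W^NE = (Σα)·X − ½Σα_i² = 17² − ½·54.22 = 261.89.
Planner sets x_i = Σα_j = 17 for every i, so X^SO = 6·17 = 102.
W^SO = (Σα)·X^SO − ½·6·(Σα)² = (6/2)·17² = 867.
Deadweight loss = W^SO − W^NE = 605.11.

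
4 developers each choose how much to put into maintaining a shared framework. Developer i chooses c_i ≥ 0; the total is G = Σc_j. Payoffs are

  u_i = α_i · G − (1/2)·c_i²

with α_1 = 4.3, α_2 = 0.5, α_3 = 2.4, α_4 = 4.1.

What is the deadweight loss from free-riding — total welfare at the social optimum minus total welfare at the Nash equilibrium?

Developer i's FOC: ∂u_i/∂c_i = α_i − c_i = 0, so c_i* = α_i.
NE contributions = (4.3, 0.5, 2.4, 4.1); G = 11.3.
W^NE = (Σα)·G − ½Σα_i² = 11.3² − ½·41.31 = 107.035.
Planner sets c_i = Σα_j = 11.3 for every i, so G^SO = 4·11.3 = 45.2.
W^SO = (Σα)·G^SO − ½·4·(Σα)² = (4/2)·11.3² = 255.38.
Deadweight loss = W^SO − W^NE = 148.345.

148.345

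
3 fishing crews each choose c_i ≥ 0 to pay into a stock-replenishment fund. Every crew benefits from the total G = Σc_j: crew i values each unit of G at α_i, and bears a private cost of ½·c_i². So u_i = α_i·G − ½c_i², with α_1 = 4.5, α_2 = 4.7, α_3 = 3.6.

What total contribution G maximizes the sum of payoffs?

38.4

Planner FOC: ∂(Σu_j)/∂c_i = (Σα_j) − c_i = 0, so c_i^SO = Σα_j = 12.8 for every i; G^SO = 38.4.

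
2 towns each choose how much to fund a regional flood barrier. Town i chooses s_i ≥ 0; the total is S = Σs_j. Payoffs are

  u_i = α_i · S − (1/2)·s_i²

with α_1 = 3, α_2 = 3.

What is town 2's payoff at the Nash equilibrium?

13.5

Town i's FOC: ∂u_i/∂s_i = α_i − s_i = 0, so s_i* = α_i.
NE contributions = (3, 3); S = 6.
u_2 = α_2·S − ½·(s_2)² = 3·6 − ½·3² = 13.5.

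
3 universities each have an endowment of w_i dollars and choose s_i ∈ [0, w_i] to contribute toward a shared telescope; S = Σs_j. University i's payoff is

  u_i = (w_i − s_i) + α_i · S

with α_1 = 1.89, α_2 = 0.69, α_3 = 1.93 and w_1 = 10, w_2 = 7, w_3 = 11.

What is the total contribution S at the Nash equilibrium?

21

∂u_i/∂s_i = α_i − 1, so university i contributes w_i if α_i > 1, else 0.
α_i > 1 for i ∈ {1, 3}; NE contributions (10, 0, 11), S = 21.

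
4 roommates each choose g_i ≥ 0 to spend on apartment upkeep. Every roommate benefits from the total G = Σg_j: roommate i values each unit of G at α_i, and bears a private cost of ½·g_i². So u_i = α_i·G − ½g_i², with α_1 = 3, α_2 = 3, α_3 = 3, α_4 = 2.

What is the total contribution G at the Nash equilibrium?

11

Roommate i's FOC: ∂u_i/∂g_i = α_i − g_i = 0, so g_i* = α_i.
NE contributions = (3, 3, 3, 2); G = 11.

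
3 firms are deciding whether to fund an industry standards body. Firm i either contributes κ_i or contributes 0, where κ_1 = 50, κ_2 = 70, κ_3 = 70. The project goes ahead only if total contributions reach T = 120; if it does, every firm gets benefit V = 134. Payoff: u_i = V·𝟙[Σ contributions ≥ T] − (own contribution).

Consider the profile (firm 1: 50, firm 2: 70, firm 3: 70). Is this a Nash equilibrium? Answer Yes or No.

Total = 190 ≥ 120: provided.
Firm 1 (pledges 50, payoff 84): dropping to 0 → total 140, payoff 134. Profitable deviation.

No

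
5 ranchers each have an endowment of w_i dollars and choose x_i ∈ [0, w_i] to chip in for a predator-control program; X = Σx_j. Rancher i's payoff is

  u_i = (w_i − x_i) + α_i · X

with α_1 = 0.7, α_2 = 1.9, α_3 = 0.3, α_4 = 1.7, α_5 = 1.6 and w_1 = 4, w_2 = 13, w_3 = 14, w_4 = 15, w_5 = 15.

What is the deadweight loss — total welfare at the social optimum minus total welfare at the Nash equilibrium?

93.6

∂u_i/∂x_i = α_i − 1, so rancher i contributes w_i if α_i > 1, else 0.
α_i > 1 for i ∈ {2, 4, 5}; NE contributions (0, 13, 0, 15, 15), X = 43.
W^NE = Σw_i − X^NE + (Σα_i)·X^NE = 61 + 5.2·43 = 284.6.
Planner: ∂(Σu_j)/∂x_i = Σα_j − 1 = 5.2 > 0, so everyone contributes w_i; X^SO = 61, W^SO = 61 + 5.2·61 = 378.2.
Deadweight loss = 93.6.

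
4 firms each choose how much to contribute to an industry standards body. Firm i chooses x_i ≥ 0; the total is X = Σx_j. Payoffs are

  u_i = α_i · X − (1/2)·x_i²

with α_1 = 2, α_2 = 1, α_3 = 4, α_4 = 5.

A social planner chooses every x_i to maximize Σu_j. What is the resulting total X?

48

Planner FOC: ∂(Σu_j)/∂x_i = (Σα_j) − x_i = 0, so x_i^SO = Σα_j = 12 for every i; X^SO = 48.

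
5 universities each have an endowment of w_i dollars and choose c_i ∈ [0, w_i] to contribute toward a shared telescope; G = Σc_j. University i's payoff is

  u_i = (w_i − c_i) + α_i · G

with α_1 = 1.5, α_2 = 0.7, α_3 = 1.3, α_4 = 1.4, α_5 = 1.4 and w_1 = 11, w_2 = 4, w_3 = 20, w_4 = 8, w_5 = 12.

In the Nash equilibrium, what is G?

∂u_i/∂c_i = α_i − 1, so university i contributes w_i if α_i > 1, else 0.
α_i > 1 for i ∈ {1, 3, 4, 5}; NE contributions (11, 0, 20, 8, 12), G = 51.

51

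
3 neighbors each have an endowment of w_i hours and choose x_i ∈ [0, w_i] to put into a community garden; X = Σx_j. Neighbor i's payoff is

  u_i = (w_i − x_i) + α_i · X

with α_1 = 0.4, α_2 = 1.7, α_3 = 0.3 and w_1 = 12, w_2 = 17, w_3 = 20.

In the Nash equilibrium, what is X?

17

∂u_i/∂x_i = α_i − 1, so neighbor i contributes w_i if α_i > 1, else 0.
α_i > 1 for i ∈ {2}; NE contributions (0, 17, 0), X = 17.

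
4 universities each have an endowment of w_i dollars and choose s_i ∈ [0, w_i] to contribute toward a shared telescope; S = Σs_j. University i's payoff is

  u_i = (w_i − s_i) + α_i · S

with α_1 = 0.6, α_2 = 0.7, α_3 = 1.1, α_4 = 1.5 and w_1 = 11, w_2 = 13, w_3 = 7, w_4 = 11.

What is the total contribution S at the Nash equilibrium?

18

∂u_i/∂s_i = α_i − 1, so university i contributes w_i if α_i > 1, else 0.
α_i > 1 for i ∈ {3, 4}; NE contributions (0, 0, 7, 11), S = 18.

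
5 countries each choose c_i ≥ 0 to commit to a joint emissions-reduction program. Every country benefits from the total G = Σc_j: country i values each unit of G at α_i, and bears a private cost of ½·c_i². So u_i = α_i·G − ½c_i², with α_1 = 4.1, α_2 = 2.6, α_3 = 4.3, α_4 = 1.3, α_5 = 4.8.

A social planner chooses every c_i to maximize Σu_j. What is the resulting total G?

85.5

Planner FOC: ∂(Σu_j)/∂c_i = (Σα_j) − c_i = 0, so c_i^SO = Σα_j = 17.1 for every i; G^SO = 85.5.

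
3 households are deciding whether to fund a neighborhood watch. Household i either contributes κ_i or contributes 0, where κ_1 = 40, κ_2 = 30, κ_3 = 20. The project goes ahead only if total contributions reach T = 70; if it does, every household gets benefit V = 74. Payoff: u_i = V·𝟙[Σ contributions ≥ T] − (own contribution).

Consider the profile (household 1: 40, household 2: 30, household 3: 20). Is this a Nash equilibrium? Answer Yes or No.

No

Total = 90 ≥ 70: provided.
Household 1 (pledges 40, payoff 34): dropping to 0 → total 50, payoff 0. No gain.
Household 2 (pledges 30, payoff 44): dropping to 0 → total 60, payoff 0. No gain.
Household 3 (pledges 20, payoff 54): dropping to 0 → total 70, payoff 74. Profitable deviation.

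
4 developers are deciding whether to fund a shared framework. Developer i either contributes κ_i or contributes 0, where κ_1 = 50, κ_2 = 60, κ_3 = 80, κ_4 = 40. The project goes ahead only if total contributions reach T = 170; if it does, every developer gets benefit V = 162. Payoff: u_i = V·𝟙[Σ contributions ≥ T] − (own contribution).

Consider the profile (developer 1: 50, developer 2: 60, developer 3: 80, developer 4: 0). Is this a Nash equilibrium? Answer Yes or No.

Yes

Total = 190 ≥ 170: provided.
Developer 1 (pledges 50, payoff 112): dropping to 0 → total 140, payoff 0. No gain.
Developer 2 (pledges 60, payoff 102): dropping to 0 → total 130, payoff 0. No gain.
Developer 3 (pledges 80, payoff 82): dropping to 0 → total 110, payoff 0. No gain.
Developer 4 (pledges 0, payoff 162): pledging 40 → total 230, payoff 122. No gain.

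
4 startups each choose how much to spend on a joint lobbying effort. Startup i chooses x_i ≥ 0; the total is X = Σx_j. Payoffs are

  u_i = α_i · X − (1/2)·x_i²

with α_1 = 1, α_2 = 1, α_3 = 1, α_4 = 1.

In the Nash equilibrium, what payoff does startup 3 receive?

Startup i's FOC: ∂u_i/∂x_i = α_i − x_i = 0, so x_i* = α_i.
NE contributions = (1, 1, 1, 1); X = 4.
u_3 = α_3·X − ½·(x_3)² = 1·4 − ½·1² = 3.5.

3.5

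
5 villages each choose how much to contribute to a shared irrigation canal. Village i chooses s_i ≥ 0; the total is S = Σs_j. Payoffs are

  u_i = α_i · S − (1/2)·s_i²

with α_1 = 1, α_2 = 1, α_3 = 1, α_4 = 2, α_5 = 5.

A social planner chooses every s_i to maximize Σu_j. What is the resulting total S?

Planner FOC: ∂(Σu_j)/∂s_i = (Σα_j) − s_i = 0, so s_i^SO = Σα_j = 10 for every i; S^SO = 50.

50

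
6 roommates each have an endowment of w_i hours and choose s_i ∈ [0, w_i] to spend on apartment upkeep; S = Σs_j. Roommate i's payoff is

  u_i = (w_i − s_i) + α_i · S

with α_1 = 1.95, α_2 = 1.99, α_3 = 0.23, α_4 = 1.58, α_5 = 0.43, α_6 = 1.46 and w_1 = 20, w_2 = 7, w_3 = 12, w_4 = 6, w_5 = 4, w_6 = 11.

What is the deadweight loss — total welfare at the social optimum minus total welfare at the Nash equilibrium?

∂u_i/∂s_i = α_i − 1, so roommate i contributes w_i if α_i > 1, else 0.
α_i > 1 for i ∈ {1, 2, 4, 6}; NE contributions (20, 7, 0, 6, 0, 11), S = 44.
W^NE = Σw_i − S^NE + (Σα_i)·S^NE = 60 + 6.64·44 = 352.16.
Planner: ∂(Σu_j)/∂s_i = Σα_j − 1 = 6.64 > 0, so everyone contributes w_i; S^SO = 60, W^SO = 60 + 6.64·60 = 458.4.
Deadweight loss = 106.24.

106.24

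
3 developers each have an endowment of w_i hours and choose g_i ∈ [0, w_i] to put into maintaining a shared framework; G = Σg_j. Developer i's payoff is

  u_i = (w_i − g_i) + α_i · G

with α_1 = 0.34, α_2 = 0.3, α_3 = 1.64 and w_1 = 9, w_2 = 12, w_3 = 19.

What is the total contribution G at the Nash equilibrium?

∂u_i/∂g_i = α_i − 1, so developer i contributes w_i if α_i > 1, else 0.
α_i > 1 for i ∈ {3}; NE contributions (0, 0, 19), G = 19.

19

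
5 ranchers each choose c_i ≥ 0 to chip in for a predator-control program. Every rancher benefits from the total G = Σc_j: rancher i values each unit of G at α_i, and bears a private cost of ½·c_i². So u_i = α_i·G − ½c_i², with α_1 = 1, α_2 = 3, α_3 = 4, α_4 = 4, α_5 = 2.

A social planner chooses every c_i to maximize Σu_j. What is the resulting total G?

70

Planner FOC: ∂(Σu_j)/∂c_i = (Σα_j) − c_i = 0, so c_i^SO = Σα_j = 14 for every i; G^SO = 70.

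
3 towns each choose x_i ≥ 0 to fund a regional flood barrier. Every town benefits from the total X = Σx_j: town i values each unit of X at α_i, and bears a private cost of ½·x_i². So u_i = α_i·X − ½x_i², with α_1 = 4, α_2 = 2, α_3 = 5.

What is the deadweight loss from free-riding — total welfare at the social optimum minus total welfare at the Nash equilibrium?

83

Town i's FOC: ∂u_i/∂x_i = α_i − x_i = 0, so x_i* = α_i.
NE contributions = (4, 2, 5); X = 11.
W^NE = (Σα)·X − ½Σα_i² = 11² − ½·45 = 98.5.
Planner sets x_i = Σα_j = 11 for every i, so X^SO = 3·11 = 33.
W^SO = (Σα)·X^SO − ½·3·(Σα)² = (3/2)·11² = 181.5.
Deadweight loss = W^SO − W^NE = 83.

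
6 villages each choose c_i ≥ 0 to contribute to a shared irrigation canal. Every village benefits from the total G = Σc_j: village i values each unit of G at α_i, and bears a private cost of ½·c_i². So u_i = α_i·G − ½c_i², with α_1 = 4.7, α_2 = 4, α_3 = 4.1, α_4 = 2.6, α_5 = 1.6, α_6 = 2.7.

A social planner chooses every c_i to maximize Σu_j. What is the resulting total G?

118.2

Planner FOC: ∂(Σu_j)/∂c_i = (Σα_j) − c_i = 0, so c_i^SO = Σα_j = 19.7 for every i; G^SO = 118.2.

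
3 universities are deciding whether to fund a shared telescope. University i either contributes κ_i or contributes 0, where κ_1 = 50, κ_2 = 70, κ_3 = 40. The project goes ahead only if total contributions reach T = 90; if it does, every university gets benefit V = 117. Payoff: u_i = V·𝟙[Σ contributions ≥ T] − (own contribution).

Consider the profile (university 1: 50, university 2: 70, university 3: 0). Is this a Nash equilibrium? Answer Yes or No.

Total = 120 ≥ 90: provided.
University 1 (pledges 50, payoff 67): dropping to 0 → total 70, payoff 0. No gain.
University 2 (pledges 70, payoff 47): dropping to 0 → total 50, payoff 0. No gain.
University 3 (pledges 0, payoff 117): pledging 40 → total 160, payoff 77. No gain.

Yes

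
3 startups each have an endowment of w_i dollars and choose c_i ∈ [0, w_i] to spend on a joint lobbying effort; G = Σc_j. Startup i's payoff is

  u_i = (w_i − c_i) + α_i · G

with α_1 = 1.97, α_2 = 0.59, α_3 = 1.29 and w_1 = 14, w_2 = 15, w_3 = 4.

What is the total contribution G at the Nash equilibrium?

18

∂u_i/∂c_i = α_i − 1, so startup i contributes w_i if α_i > 1, else 0.
α_i > 1 for i ∈ {1, 3}; NE contributions (14, 0, 4), G = 18.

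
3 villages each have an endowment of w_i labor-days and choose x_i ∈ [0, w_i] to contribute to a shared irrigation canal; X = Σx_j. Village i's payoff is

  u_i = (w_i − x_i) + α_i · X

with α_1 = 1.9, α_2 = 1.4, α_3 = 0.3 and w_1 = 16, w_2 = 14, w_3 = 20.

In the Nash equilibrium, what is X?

∂u_i/∂x_i = α_i − 1, so village i contributes w_i if α_i > 1, else 0.
α_i > 1 for i ∈ {1, 2}; NE contributions (16, 14, 0), X = 30.

30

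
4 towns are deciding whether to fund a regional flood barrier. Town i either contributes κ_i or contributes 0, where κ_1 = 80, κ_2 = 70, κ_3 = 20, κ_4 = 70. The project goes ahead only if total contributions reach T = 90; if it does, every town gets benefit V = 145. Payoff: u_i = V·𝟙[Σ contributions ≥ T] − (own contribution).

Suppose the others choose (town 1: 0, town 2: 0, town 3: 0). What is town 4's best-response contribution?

0

Others' total = 0. Even contributing 70 gives 70 < 90: no benefit either way.
Best response: 0.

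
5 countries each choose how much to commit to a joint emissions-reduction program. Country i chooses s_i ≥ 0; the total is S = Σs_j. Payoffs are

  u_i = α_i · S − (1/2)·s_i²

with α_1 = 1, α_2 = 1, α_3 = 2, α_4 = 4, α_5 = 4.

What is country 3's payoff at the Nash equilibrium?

22

Country i's FOC: ∂u_i/∂s_i = α_i − s_i = 0, so s_i* = α_i.
NE contributions = (1, 1, 2, 4, 4); S = 12.
u_3 = α_3·S − ½·(s_3)² = 2·12 − ½·2² = 22.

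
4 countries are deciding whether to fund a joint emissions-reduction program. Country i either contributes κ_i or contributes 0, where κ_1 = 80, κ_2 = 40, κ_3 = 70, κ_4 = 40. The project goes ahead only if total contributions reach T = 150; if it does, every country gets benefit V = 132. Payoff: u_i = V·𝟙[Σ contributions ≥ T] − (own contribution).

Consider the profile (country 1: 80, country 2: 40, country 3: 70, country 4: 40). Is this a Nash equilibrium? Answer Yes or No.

Total = 230 ≥ 150: provided.
Country 1 (pledges 80, payoff 52): dropping to 0 → total 150, payoff 132. Profitable deviation.

No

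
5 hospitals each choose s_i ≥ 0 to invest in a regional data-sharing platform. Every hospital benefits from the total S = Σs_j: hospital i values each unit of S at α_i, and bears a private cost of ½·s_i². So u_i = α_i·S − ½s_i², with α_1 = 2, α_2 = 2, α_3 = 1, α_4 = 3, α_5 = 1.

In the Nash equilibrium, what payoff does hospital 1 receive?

Hospital i's FOC: ∂u_i/∂s_i = α_i − s_i = 0, so s_i* = α_i.
NE contributions = (2, 2, 1, 3, 1); S = 9.
u_1 = α_1·S − ½·(s_1)² = 2·9 − ½·2² = 16.

16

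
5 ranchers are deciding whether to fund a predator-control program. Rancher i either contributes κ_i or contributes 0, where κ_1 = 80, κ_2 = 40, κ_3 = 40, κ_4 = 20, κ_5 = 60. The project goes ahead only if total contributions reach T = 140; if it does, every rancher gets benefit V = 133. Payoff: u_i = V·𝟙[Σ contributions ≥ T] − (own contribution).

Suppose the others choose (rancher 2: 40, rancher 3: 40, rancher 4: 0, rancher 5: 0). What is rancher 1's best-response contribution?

Others' total = 80. Contributing 80 brings total to 160 ≥ 140: gain V − κ_1 = 53.
Best response: 80.

80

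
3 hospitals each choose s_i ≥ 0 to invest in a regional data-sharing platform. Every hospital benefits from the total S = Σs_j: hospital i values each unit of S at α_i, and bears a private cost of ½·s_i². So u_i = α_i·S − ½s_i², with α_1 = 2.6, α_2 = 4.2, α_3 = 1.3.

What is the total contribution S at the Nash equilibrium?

8.1

Hospital i's FOC: ∂u_i/∂s_i = α_i − s_i = 0, so s_i* = α_i.
NE contributions = (2.6, 4.2, 1.3); S = 8.1.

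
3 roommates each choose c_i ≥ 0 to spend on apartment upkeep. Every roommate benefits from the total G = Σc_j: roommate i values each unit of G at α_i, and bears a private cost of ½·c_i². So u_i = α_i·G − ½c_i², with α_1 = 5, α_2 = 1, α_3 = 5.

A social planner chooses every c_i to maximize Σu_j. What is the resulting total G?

33

Planner FOC: ∂(Σu_j)/∂c_i = (Σα_j) − c_i = 0, so c_i^SO = Σα_j = 11 for every i; G^SO = 33.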